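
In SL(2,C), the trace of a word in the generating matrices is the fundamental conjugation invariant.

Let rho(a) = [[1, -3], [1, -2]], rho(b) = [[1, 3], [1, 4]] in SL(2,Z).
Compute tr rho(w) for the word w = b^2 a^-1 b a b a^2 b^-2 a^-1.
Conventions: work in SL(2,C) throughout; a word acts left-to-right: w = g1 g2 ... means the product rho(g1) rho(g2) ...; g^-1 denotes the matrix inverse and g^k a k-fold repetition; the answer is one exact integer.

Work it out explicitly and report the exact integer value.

rho(b) = [[1, 3], [1, 4]]
... * rho(b) = [[1, 3], [1, 4]]  ->  [[4, 15], [5, 19]]
... * rho(a^-1) = [[-2, 3], [-1, 1]]  ->  [[-23, 27], [-29, 34]]
... * rho(b) = [[1, 3], [1, 4]]  ->  [[4, 39], [5, 49]]
... * rho(a) = [[1, -3], [1, -2]]  ->  [[43, -90], [54, -113]]
... * rho(b) = [[1, 3], [1, 4]]  ->  [[-47, -231], [-59, -290]]
... * rho(a) = [[1, -3], [1, -2]]  ->  [[-278, 603], [-349, 757]]
... * rho(a) = [[1, -3], [1, -2]]  ->  [[325, -372], [408, -467]]
... * rho(b^-1) = [[4, -3], [-1, 1]]  ->  [[1672, -1347], [2099, -1691]]
... * rho(b^-1) = [[4, -3], [-1, 1]]  ->  [[8035, -6363], [10087, -7988]]
... * rho(a^-1) = [[-2, 3], [-1, 1]]  ->  [[-9707, 17742], [-12186, 22273]]
tr = -9707 + 22273 = 12566

12566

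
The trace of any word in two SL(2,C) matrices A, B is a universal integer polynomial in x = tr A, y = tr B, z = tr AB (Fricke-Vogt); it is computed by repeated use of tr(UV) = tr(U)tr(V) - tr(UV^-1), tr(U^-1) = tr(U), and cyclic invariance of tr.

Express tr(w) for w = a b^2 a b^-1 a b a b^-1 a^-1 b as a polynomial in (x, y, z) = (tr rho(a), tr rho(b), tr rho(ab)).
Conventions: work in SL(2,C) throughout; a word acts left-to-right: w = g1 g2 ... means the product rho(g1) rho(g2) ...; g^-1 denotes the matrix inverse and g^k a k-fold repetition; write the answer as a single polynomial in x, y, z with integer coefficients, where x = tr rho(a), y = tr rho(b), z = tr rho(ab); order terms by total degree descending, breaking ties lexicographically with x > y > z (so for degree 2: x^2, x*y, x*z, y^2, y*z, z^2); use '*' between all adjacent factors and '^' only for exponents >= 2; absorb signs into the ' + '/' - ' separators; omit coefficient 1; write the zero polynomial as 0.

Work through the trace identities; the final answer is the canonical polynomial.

trace(a b a b) = trace(a b) * trace(a b) - trace(1)   [split at repeated a] = z^2 - 2
trace(a b a) = trace(a) * trace(b a) - trace(b) = x*z - y
so trace(b a b^2 a) = trace(b) * trace(a b a b) - trace(a b a) = y*z^2 - x*z - y
trace(a b^2) = trace(b) * trace(a b) - trace(a) = y*z - x
trace(b a b^2) = trace(b) * trace(a b^2) - trace(a b) = y^2*z - x*y - z
trace(b^2 a^2 b a) = trace(a) * trace(b a b^2 a) - trace(b a b^2) = x*y*z^2 - x^2*z - y^2*z + z
trace(b^2) = trace(b) * trace(b) - trace(1) = y^2 - 2
so trace(b a^2 b) = trace(a) * trace(b^2 a) - trace(b^2) = x*y*z - x^2 - y^2 + 2
so trace(b^2 a^2 b) = trace(b) * trace(b a^2 b) - trace(b a^2) = x*y^2*z - x^2*y - y^3 - x*z + 3*y
trace(a b^2 a^2 b a) = trace(a) * trace(b^2 a^2 b a) - trace(b^2 a^2 b) = x^2*y*z^2 - x^3*z - 2*x*y^2*z + x^2*y + y^3 + 2*x*z - 3*y
reduce: trace(b a b a b a) = trace(a b) * trace(a b a b) - trace(a^-1 b^-1)   [split at repeated a] = z^3 - 3*z
reduce: trace(a b a^2 b a b) = trace(a) * trace(b a b a b a) - trace(b a b a b) = x*z^3 - y*z^2 - 2*x*z + y
trace(b a^2 b a) = trace(a) * trace(b a b a) - trace(b a b) = x*z^2 - y*z - x
trace(a b a^2 b a) = trace(a) * trace(b a^2 b a) - trace(b a^2 b) = x^2*z^2 - 2*x*y*z + y^2 - 2
so trace(b a^2 b a b^2 a) = trace(b) * trace(a b a^2 b a b) - trace(a b a^2 b a) = x*y*z^3 - x^2*z^2 - y^2*z^2 + 2
trace(b a^2 b a b^2) = trace(b) * trace(a^2 b a b^2) - trace(a^2 b a b) = x*y^2*z^2 - x^2*y*z - y^3*z - x*z^2 + 2*y*z + x
trace(a b a b^2 a^2 b a) = trace(a) * trace(b a^2 b a b^2 a) - trace(b a^2 b a b^2) = x^2*y*z^3 - x^3*z^2 - 2*x*y^2*z^2 + x^2*y*z + y^3*z + x*z^2 - 2*y*z + x
trace(a b a b a b a b) = trace(a b) * trace(a b a b a b) - trace(a^-1 b^-1 a^-1 b^-1)   [split at repeated a] = z^4 - 4*z^2 + 2
trace(b a b a b a b^2 a) = trace(b) * trace(a b a b a b a b) - trace(a b a b a b a) = y*z^4 - x*z^3 - 3*y*z^2 + 2*x*z + y
trace(a b a b a b^2) = trace(b) * trace(a b a b a b) - trace(a b a b a) = y*z^3 - x*z^2 - 2*y*z + x
trace(b a b a b a b^2) = trace(b) * trace(a b a b a b^2) - trace(a b a b a b) = y^2*z^3 - x*y*z^2 - 2*y^2*z - z^3 + x*y + 3*z
reduce: trace(a b a b^2 a^2 b a b) = trace(a) * trace(b a b a b a b^2 a) - trace(b a b a b a b^2) = x*y*z^4 - x^2*z^3 - y^2*z^3 - 2*x*y*z^2 + 2*x^2*z + 2*y^2*z + z^3 - 3*z
reduce: trace(b a b^2 a^2 b a b^-1 a) = trace(a b a b^2 a^2 b a) * trace(b) - trace(a b a b^2 a^2 b a b) = x^2*y^2*z^3 - x^3*y*z^2 - 2*x*y^3*z^2 - x*y*z^4 + x^2*y^2*z + x^2*z^3 + y^4*z + y^2*z^3 + 3*x*y*z^2 - 2*x^2*z - 4*y^2*z - z^3 + x*y + 3*z
trace(a b a b^-1 a^-1 b a b^2 a) = trace(b a b^2 a^2 b a b^-1) * trace(a) - trace(b a b^2 a^2 b a b^-1 a) = -x^2*y^2*z^3 + 2*x^3*y*z^2 + 2*x*y^3*z^2 + x*y*z^4 - x^4*z - 3*x^2*y^2*z - x^2*z^3 - y^4*z - y^2*z^3 + x^3*y + x*y^3 - 3*x*y*z^2 + 4*x^2*z + 4*y^2*z + z^3 - 4*x*y - 3*z
reduce: trace(b^2 a b a b) = trace(b) * trace(b a b a b) - trace(b a b a) = y^2*z^2 - x*y*z - y^2 - z^2 + 2
so trace(a b^2 a b a b a) = trace(a) * trace(b^2 a b a b a) - trace(b^2 a b a b) = x*y*z^3 - x^2*z^2 - y^2*z^2 - x*y*z + x^2 + y^2 + z^2 - 2
trace(b a b^2 a b a b) = trace(b) * trace(a b a b^2 a b) - trace(a b a b^2 a) = y^2*z^3 - 2*x*y*z^2 + x^2*z - y^2*z + x*y - z
trace(a b a b^2 a b a b a) = trace(a) * trace(b a b^2 a b a b a) - trace(b a b^2 a b a b) = x*y*z^4 - x^2*z^3 - y^2*z^3 - x*y*z^2 + x^2*z + y^2*z + z
reduce: trace(a b a b a b a b a b) = trace(a b) * trace(a b a b a b a b) - trace(a^-1 b^-1 a^-1 b^-1 a^-1 b^-1)   [split at repeated a] = z^5 - 5*z^3 + 5*z
reduce: trace(a b a b a b a b a) = trace(a) * trace(b a b a b a b a) - trace(b a b a b a b) = x*z^4 - y*z^3 - 3*x*z^2 + 2*y*z + x
reduce: trace(a b a b^2 a b a b a b) = trace(b) * trace(a b a b a b a b a b) - trace(a b a b a b a b a) = y*z^5 - x*z^4 - 4*y*z^3 + 3*x*z^2 + 3*y*z - x
trace(b a b^2 a b a b a b^-1 a) = trace(a b a b^2 a b a b a) * trace(b) - trace(a b a b^2 a b a b a b) = x*y^2*z^4 - x^2*y*z^3 - y^3*z^3 - y*z^5 - x*y^2*z^2 + x*z^4 + x^2*y*z + y^3*z + 4*y*z^3 - 3*x*z^2 - 2*y*z + x
trace(a b a b^-1 a^-1 b a b^2 a b) = trace(b a b^2 a b a b a b^-1) * trace(a) - trace(b a b^2 a b a b a b^-1 a) = -x*y^2*z^4 + 2*x^2*y*z^3 + y^3*z^3 + y*z^5 - x^3*z^2 - x*z^4 - 2*x^2*y*z - y^3*z - 4*y*z^3 + x^3 + x*y^2 + 4*x*z^2 + 2*y*z - 3*x
trace(a b^2 a b^-1 a b a b^-1 a^-1 b) = trace(a b a b^-1 a^-1 b a b^2 a) * trace(b) - trace(a b a b^-1 a^-1 b a b^2 a b) = -x^2*y^3*z^3 + 2*x^3*y^2*z^2 + 2*x*y^4*z^2 + 2*x*y^2*z^4 - x^4*y*z - 3*x^2*y^3*z - 3*x^2*y*z^3 - y^5*z - 2*y^3*z^3 - y*z^5 + x^3*y^2 + x^3*z^2 + x*y^4 - 3*x*y^2*z^2 + x*z^4 + 6*x^2*y*z + 5*y^3*z + 5*y*z^3 - x^3 - 5*x*y^2 - 4*x*z^2 - 5*y*z + 3*x

-x^2*y^3*z^3 + 2*x^3*y^2*z^2 + 2*x*y^4*z^2 + 2*x*y^2*z^4 - x^4*y*z - 3*x^2*y^3*z - 3*x^2*y*z^3 - y^5*z - 2*y^3*z^3 - y*z^5 + x^3*y^2 + x^3*z^2 + x*y^4 - 3*x*y^2*z^2 + x*z^4 + 6*x^2*y*z + 5*y^3*z + 5*y*z^3 - x^3 - 5*x*y^2 - 4*x*z^2 - 5*y*z + 3*x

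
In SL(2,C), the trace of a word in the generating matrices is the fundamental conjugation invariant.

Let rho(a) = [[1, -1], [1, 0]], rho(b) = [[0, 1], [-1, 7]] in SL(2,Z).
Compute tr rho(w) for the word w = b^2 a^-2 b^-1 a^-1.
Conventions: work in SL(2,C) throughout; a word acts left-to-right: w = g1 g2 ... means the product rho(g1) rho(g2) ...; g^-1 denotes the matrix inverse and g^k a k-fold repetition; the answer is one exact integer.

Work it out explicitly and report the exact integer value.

-259

rho(b) = [[0, 1], [-1, 7]]
... * rho(b) = [[0, 1], [-1, 7]]  ->  [[-1, 7], [-7, 48]]
... * rho(a^-1) = [[0, 1], [-1, 1]]  ->  [[-7, 6], [-48, 41]]
... * rho(a^-1) = [[0, 1], [-1, 1]]  ->  [[-6, -1], [-41, -7]]
... * rho(b^-1) = [[7, -1], [1, 0]]  ->  [[-43, 6], [-294, 41]]
... * rho(a^-1) = [[0, 1], [-1, 1]]  ->  [[-6, -37], [-41, -253]]
tr = -6 + -253 = -259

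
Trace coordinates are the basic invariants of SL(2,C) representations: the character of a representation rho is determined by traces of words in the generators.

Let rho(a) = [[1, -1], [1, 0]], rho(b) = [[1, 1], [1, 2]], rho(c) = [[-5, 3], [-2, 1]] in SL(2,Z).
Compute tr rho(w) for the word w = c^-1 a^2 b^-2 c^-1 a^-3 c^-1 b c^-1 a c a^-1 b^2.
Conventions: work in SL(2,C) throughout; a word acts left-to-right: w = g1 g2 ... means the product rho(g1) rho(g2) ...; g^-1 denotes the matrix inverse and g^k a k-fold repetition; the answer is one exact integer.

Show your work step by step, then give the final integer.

2020

rho(c^-1) = [[1, -3], [2, -5]]
... * rho(a) = [[1, -1], [1, 0]]  ->  [[-2, -1], [-3, -2]]
... * rho(a) = [[1, -1], [1, 0]]  ->  [[-3, 2], [-5, 3]]
... * rho(b^-1) = [[2, -1], [-1, 1]]  ->  [[-8, 5], [-13, 8]]
... * rho(b^-1) = [[2, -1], [-1, 1]]  ->  [[-21, 13], [-34, 21]]
... * rho(c^-1) = [[1, -3], [2, -5]]  ->  [[5, -2], [8, -3]]
... * rho(a^-1) = [[0, 1], [-1, 1]]  ->  [[2, 3], [3, 5]]
... * rho(a^-1) = [[0, 1], [-1, 1]]  ->  [[-3, 5], [-5, 8]]
... * rho(a^-1) = [[0, 1], [-1, 1]]  ->  [[-5, 2], [-8, 3]]
... * rho(c^-1) = [[1, -3], [2, -5]]  ->  [[-1, 5], [-2, 9]]
... * rho(b) = [[1, 1], [1, 2]]  ->  [[4, 9], [7, 16]]
... * rho(c^-1) = [[1, -3], [2, -5]]  ->  [[22, -57], [39, -101]]
... * rho(a) = [[1, -1], [1, 0]]  ->  [[-35, -22], [-62, -39]]
... * rho(c) = [[-5, 3], [-2, 1]]  ->  [[219, -127], [388, -225]]
... * rho(a^-1) = [[0, 1], [-1, 1]]  ->  [[127, 92], [225, 163]]
... * rho(b) = [[1, 1], [1, 2]]  ->  [[219, 311], [388, 551]]
... * rho(b) = [[1, 1], [1, 2]]  ->  [[530, 841], [939, 1490]]
tr = 530 + 1490 = 2020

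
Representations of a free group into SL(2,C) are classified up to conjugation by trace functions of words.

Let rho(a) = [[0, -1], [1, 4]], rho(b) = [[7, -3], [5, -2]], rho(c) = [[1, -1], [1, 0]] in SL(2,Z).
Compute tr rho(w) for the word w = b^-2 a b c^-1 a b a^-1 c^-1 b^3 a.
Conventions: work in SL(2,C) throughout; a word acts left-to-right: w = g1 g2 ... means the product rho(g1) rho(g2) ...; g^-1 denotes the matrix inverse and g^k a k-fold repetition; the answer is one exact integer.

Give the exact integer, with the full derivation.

-21003474

rho(b^-1) = [[-2, 3], [-5, 7]]
... * rho(b^-1) = [[-2, 3], [-5, 7]]  ->  [[-11, 15], [-25, 34]]
... * rho(a) = [[0, -1], [1, 4]]  ->  [[15, 71], [34, 161]]
... * rho(b) = [[7, -3], [5, -2]]  ->  [[460, -187], [1043, -424]]
... * rho(c^-1) = [[0, 1], [-1, 1]]  ->  [[187, 273], [424, 619]]
... * rho(a) = [[0, -1], [1, 4]]  ->  [[273, 905], [619, 2052]]
... * rho(b) = [[7, -3], [5, -2]]  ->  [[6436, -2629], [14593, -5961]]
... * rho(a^-1) = [[4, 1], [-1, 0]]  ->  [[28373, 6436], [64333, 14593]]
... * rho(c^-1) = [[0, 1], [-1, 1]]  ->  [[-6436, 34809], [-14593, 78926]]
... * rho(b) = [[7, -3], [5, -2]]  ->  [[128993, -50310], [292479, -114073]]
... * rho(b) = [[7, -3], [5, -2]]  ->  [[651401, -286359], [1476988, -649291]]
... * rho(b) = [[7, -3], [5, -2]]  ->  [[3128012, -1381485], [7092461, -3132382]]
... * rho(a) = [[0, -1], [1, 4]]  ->  [[-1381485, -8653952], [-3132382, -19621989]]
tr = -1381485 + -19621989 = -21003474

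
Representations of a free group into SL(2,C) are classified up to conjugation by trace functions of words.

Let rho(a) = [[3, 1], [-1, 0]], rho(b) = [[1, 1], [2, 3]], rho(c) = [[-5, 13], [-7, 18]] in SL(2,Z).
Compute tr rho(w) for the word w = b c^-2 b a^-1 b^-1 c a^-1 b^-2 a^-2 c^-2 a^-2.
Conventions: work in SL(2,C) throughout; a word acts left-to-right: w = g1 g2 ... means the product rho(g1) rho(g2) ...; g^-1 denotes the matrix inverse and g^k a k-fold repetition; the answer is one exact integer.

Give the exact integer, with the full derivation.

rho(b) = [[1, 1], [2, 3]]
... * rho(c^-1) = [[18, -13], [7, -5]]  ->  [[25, -18], [57, -41]]
... * rho(c^-1) = [[18, -13], [7, -5]]  ->  [[324, -235], [739, -536]]
... * rho(b) = [[1, 1], [2, 3]]  ->  [[-146, -381], [-333, -869]]
... * rho(a^-1) = [[0, -1], [1, 3]]  ->  [[-381, -997], [-869, -2274]]
... * rho(b^-1) = [[3, -1], [-2, 1]]  ->  [[851, -616], [1941, -1405]]
... * rho(c) = [[-5, 13], [-7, 18]]  ->  [[57, -25], [130, -57]]
... * rho(a^-1) = [[0, -1], [1, 3]]  ->  [[-25, -132], [-57, -301]]
... * rho(b^-1) = [[3, -1], [-2, 1]]  ->  [[189, -107], [431, -244]]
... * rho(b^-1) = [[3, -1], [-2, 1]]  ->  [[781, -296], [1781, -675]]
... * rho(a^-1) = [[0, -1], [1, 3]]  ->  [[-296, -1669], [-675, -3806]]
... * rho(a^-1) = [[0, -1], [1, 3]]  ->  [[-1669, -4711], [-3806, -10743]]
... * rho(c^-1) = [[18, -13], [7, -5]]  ->  [[-63019, 45252], [-143709, 103193]]
... * rho(c^-1) = [[18, -13], [7, -5]]  ->  [[-817578, 592987], [-1864411, 1352252]]
... * rho(a^-1) = [[0, -1], [1, 3]]  ->  [[592987, 2596539], [1352252, 5921167]]
... * rho(a^-1) = [[0, -1], [1, 3]]  ->  [[2596539, 7196630], [5921167, 16411249]]
tr = 2596539 + 16411249 = 19007788

19007788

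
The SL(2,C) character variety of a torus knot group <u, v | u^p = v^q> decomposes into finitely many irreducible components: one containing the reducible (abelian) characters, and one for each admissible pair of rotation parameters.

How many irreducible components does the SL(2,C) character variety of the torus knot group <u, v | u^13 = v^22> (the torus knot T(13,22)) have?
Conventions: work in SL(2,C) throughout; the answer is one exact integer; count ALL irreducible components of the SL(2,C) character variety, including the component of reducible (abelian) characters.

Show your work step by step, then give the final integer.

Gamma = < u, v | u^13 = v^22 > (torus knot T(13,22)); the central element u^13 = v^22 acts as +I or -I in any irreducible SL(2,C) representation.
So on each irreducible component the traces are pinned: tr(u) = 2*cos(pi*alpha/13) with 1 <= alpha <= 12, tr(v) = 2*cos(pi*beta/22) with 1 <= beta <= 21.
u^13 = (-1)^alpha I and v^22 = (-1)^beta I must agree, so alpha and beta have equal parity.
count pairs: odd alpha (6 choices) x odd beta (11), plus even alpha (6) x even beta (10): 6*11 + 6*10 = 126.
That is 126 components of irreducible characters, and with the reducible (abelian) component the total is 127.

127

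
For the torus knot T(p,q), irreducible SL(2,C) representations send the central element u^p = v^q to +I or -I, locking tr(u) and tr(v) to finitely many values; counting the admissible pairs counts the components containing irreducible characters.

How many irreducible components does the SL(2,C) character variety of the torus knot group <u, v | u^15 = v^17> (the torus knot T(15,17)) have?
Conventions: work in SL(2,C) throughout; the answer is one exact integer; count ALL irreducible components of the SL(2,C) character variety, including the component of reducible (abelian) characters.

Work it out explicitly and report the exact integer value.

113

Gamma = < u, v | u^15 = v^17 > (torus knot T(15,17)); the central element u^15 = v^17 acts as +I or -I in any irreducible SL(2,C) representation.
On an irreducible component, tr(u) is locked at 2*cos(pi*alpha/15) for some alpha in 1..14, and tr(v) at 2*cos(pi*beta/17) for some beta in 1..16.
Consistency of u^15 = (-1)^alpha I with v^17 = (-1)^beta I forces alpha = beta (mod 2).
Enumerate parity-matched pairs: 7*8 odd-odd plus 7*8 even-even gives 112.
Total: 112 irreducible-character components + 1 reducible (abelian) component = 113.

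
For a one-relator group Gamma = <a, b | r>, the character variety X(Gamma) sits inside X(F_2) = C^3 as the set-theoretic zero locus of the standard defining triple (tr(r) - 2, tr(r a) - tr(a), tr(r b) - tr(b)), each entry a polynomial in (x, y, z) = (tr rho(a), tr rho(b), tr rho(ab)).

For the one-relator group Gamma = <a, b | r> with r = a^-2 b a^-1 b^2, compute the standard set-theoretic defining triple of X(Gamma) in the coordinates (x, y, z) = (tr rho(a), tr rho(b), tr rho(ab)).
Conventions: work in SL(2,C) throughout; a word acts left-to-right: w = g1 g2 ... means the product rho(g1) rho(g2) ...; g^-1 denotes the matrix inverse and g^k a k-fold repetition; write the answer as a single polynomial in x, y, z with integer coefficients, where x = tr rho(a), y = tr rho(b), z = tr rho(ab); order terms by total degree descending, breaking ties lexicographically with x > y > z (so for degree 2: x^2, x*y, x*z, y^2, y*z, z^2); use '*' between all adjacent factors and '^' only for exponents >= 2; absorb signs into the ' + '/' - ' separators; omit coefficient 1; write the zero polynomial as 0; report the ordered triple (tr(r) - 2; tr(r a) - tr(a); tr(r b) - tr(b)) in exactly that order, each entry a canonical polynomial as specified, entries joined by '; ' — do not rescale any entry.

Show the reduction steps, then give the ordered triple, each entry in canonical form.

x^3*y^3 - 2*x^2*y^2*z - x^3*y - x*y^3 + x*y*z^2 + x^2*z + y^2*z + x*y - z - 2; x^2*y^3 - 2*x*y^2*z - x^2*y + y*z^2 + x*z - x - y; x^3*y^4 - 2*x^2*y^3*z - 2*x^3*y^2 - x*y^4 + x*y^2*z^2 + 3*x^2*y*z + y^3*z + 2*x*y^2 - x*z^2 - 2*y*z + x - y

tr(b^2) = tr(b) * tr(b) - tr(1) = y^2 - 2
tr(b^3) = tr(b) * tr(b^2) - tr(b) = y^3 - 3*y
use: tr(b a b) = tr(b) * tr(a b) - tr(a) = y*z - x
apply: tr(b^3 a) = tr(b) * tr(b a b) - tr(b a) = y^2*z - x*y - z
use: tr(b^2 a^-1 b) = tr(b^3) * tr(a) - tr(b^3 a) = x*y^3 - y^2*z - 2*x*y + z
apply: tr(a b a b) = tr(a b) * tr(a b) - tr(1)   [split at repeated a] = z^2 - 2
tr(a b a) = tr(a) * tr(b a) - tr(b) = x*z - y
tr(b a b^2 a) = tr(b) * tr(a b a b) - tr(a b a) = y*z^2 - x*z - y
tr(b^2 a^-1 b a) = tr(b a b^2) * tr(a) - tr(b a b^2 a) = x*y^2*z - x^2*y - y*z^2 + y
tr(a^-1 b a^-1 b^2) = tr(b^2 a^-1 b) * tr(a) - tr(b^2 a^-1 b a) = x^2*y^3 - 2*x*y^2*z - x^2*y + y*z^2 + x*z - y
use: tr(a^-2 b a^-1 b^2) = tr(a^-1 b a^-1 b^2) * tr(a) - tr(a^-1 b a^-1 b^2 a) = x^3*y^3 - 2*x^2*y^2*z - x^3*y - x*y^3 + x*y*z^2 + x^2*z + y^2*z + x*y - z
use: tr(b^4) = tr(b) * tr(b^3) - tr(b^2) = y^4 - 4*y^2 + 2
tr(b^4 a) = tr(b) * tr(b^2 a b) - tr(b^2 a) = y^3*z - x*y^2 - 2*y*z + x
tr(b^3 a^-1 b) = tr(b^4) * tr(a) - tr(b^4 a) = x*y^4 - y^3*z - 3*x*y^2 + 2*y*z + x
tr(b a b^3 a) = tr(b) * tr(a b a b^2) - tr(a b a b) = y^2*z^2 - x*y*z - y^2 - z^2 + 2
tr(b^3 a^-1 b a) = tr(b a b^3) * tr(a) - tr(b a b^3 a) = x*y^3*z - x^2*y^2 - y^2*z^2 - x*y*z + x^2 + y^2 + z^2 - 2
tr(a^-1 b a^-1 b^3) = tr(b^3 a^-1 b) * tr(a) - tr(b^3 a^-1 b a) = x^2*y^4 - 2*x*y^3*z - 2*x^2*y^2 + y^2*z^2 + 3*x*y*z - y^2 - z^2 + 2
apply: tr(a^-2 b a^-1 b^3) = tr(a^-1 b a^-1 b^3) * tr(a) - tr(a^-1 b a^-1 b^3 a) = x^3*y^4 - 2*x^2*y^3*z - 2*x^3*y^2 - x*y^4 + x*y^2*z^2 + 3*x^2*y*z + y^3*z + 2*x*y^2 - x*z^2 - 2*y*z + x
assemble the triple (tr(r) - 2; tr(r a) - x; tr(r b) - y)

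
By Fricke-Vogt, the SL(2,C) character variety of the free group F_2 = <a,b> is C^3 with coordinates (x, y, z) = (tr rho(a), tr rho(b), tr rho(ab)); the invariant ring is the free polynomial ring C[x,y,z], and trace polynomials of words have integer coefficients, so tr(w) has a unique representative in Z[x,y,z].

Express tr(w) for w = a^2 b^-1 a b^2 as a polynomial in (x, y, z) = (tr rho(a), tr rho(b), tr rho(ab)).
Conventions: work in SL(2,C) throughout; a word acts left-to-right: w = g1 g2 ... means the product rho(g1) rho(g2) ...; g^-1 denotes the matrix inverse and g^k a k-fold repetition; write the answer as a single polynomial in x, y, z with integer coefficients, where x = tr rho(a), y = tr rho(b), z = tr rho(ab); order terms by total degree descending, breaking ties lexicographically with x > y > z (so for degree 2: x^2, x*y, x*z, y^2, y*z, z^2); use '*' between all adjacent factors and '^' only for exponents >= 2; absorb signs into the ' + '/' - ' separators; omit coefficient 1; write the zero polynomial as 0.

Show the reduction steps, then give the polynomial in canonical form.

apply: trace(b^2 a) = trace(b)*trace(a b) - trace(a) = y*z - x
apply: trace(b^2) = trace(b)*trace(b) - trace(1) = y^2 - 2
trace(a b^2 a) = trace(a)*trace(b^2 a) - trace(b^2) = x*y*z - x^2 - y^2 + 2
apply: trace(a b^2 a^2) = trace(a)*trace(a b^2 a) - trace(a b^2) = x^2*y*z - x^3 - x*y^2 - y*z + 3*x
use: trace(a b a b) = trace(b a)*trace(b a) - trace(1) = z^2 - 2
trace(a b a) = trace(a)*trace(b a) - trace(b) = x*z - y
trace(b a b^2 a) = trace(b)*trace(a b a b) - trace(a b a) = y*z^2 - x*z - y
trace(b a b^2) = trace(b)*trace(b a b) - trace(b a) = y^2*z - x*y - z
apply: trace(a b^2 a^2 b) = trace(a)*trace(b a b^2 a) - trace(b a b^2) = x*y*z^2 - x^2*z - y^2*z + z
trace(a^2 b^-1 a b^2) = trace(a b^2 a^2)*trace(b) - trace(a b^2 a^2 b) = x^2*y^2*z - x^3*y - x*y^3 - x*y*z^2 + x^2*z + 3*x*y - z

x^2*y^2*z - x^3*y - x*y^3 - x*y*z^2 + x^2*z + 3*x*y - z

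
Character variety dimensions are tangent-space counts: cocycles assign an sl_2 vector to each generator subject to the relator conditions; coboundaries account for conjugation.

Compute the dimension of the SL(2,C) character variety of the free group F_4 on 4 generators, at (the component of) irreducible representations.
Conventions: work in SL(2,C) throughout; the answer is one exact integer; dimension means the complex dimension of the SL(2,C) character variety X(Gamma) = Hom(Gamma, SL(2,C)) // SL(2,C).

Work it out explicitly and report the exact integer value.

Gamma = F_4 has 4 generators and no relators.
Z^1(Gamma, Ad rho) = (sl_2)^4: a cocycle is a free choice of one sl_2 vector per generator, so dim Z^1 = 3*4 = 12.
dim B^1 = 3: the coboundary map is injective because an irreducible image has centralizer 0 in sl_2.
dim H^1 = 12 - 3 = 9, which is dim X.

9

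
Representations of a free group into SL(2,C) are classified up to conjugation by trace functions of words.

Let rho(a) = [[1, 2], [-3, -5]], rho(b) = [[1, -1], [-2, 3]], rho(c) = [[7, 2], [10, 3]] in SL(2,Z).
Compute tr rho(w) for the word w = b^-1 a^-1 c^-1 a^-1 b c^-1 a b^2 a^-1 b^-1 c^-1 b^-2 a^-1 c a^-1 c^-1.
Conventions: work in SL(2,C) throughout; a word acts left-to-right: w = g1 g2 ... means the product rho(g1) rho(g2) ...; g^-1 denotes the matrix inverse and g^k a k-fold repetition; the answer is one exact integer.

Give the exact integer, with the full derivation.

22758858

rho(b^-1) = [[3, 1], [2, 1]]
... * rho(a^-1) = [[-5, -2], [3, 1]]  ->  [[-12, -5], [-7, -3]]
... * rho(c^-1) = [[3, -2], [-10, 7]]  ->  [[14, -11], [9, -7]]
... * rho(a^-1) = [[-5, -2], [3, 1]]  ->  [[-103, -39], [-66, -25]]
... * rho(b) = [[1, -1], [-2, 3]]  ->  [[-25, -14], [-16, -9]]
... * rho(c^-1) = [[3, -2], [-10, 7]]  ->  [[65, -48], [42, -31]]
... * rho(a) = [[1, 2], [-3, -5]]  ->  [[209, 370], [135, 239]]
... * rho(b) = [[1, -1], [-2, 3]]  ->  [[-531, 901], [-343, 582]]
... * rho(b) = [[1, -1], [-2, 3]]  ->  [[-2333, 3234], [-1507, 2089]]
... * rho(a^-1) = [[-5, -2], [3, 1]]  ->  [[21367, 7900], [13802, 5103]]
... * rho(b^-1) = [[3, 1], [2, 1]]  ->  [[79901, 29267], [51612, 18905]]
... * rho(c^-1) = [[3, -2], [-10, 7]]  ->  [[-52967, 45067], [-34214, 29111]]
... * rho(b^-1) = [[3, 1], [2, 1]]  ->  [[-68767, -7900], [-44420, -5103]]
... * rho(b^-1) = [[3, 1], [2, 1]]  ->  [[-222101, -76667], [-143466, -49523]]
... * rho(a^-1) = [[-5, -2], [3, 1]]  ->  [[880504, 367535], [568761, 237409]]
... * rho(c) = [[7, 2], [10, 3]]  ->  [[9838878, 2863613], [6355417, 1849749]]
... * rho(a^-1) = [[-5, -2], [3, 1]]  ->  [[-40603551, -16814143], [-26227838, -10861085]]
... * rho(c^-1) = [[3, -2], [-10, 7]]  ->  [[46330777, -36491899], [29927336, -23571919]]
tr = 46330777 + -23571919 = 22758858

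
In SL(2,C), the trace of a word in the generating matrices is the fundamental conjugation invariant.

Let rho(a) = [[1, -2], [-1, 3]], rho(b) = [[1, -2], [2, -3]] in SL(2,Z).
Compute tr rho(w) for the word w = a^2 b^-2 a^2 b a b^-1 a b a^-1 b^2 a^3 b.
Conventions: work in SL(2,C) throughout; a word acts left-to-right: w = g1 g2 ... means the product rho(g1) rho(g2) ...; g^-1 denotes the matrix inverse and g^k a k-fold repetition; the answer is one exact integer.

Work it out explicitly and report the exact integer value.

-29780002

rho(a) = [[1, -2], [-1, 3]]
... * rho(a) = [[1, -2], [-1, 3]]  ->  [[3, -8], [-4, 11]]
... * rho(b^-1) = [[-3, 2], [-2, 1]]  ->  [[7, -2], [-10, 3]]
... * rho(b^-1) = [[-3, 2], [-2, 1]]  ->  [[-17, 12], [24, -17]]
... * rho(a) = [[1, -2], [-1, 3]]  ->  [[-29, 70], [41, -99]]
... * rho(a) = [[1, -2], [-1, 3]]  ->  [[-99, 268], [140, -379]]
... * rho(b) = [[1, -2], [2, -3]]  ->  [[437, -606], [-618, 857]]
... * rho(a) = [[1, -2], [-1, 3]]  ->  [[1043, -2692], [-1475, 3807]]
... * rho(b^-1) = [[-3, 2], [-2, 1]]  ->  [[2255, -606], [-3189, 857]]
... * rho(a) = [[1, -2], [-1, 3]]  ->  [[2861, -6328], [-4046, 8949]]
... * rho(b) = [[1, -2], [2, -3]]  ->  [[-9795, 13262], [13852, -18755]]
... * rho(a^-1) = [[3, 2], [1, 1]]  ->  [[-16123, -6328], [22801, 8949]]
... * rho(b) = [[1, -2], [2, -3]]  ->  [[-28779, 51230], [40699, -72449]]
... * rho(b) = [[1, -2], [2, -3]]  ->  [[73681, -96132], [-104199, 135949]]
... * rho(a) = [[1, -2], [-1, 3]]  ->  [[169813, -435758], [-240148, 616245]]
... * rho(a) = [[1, -2], [-1, 3]]  ->  [[605571, -1646900], [-856393, 2329031]]
... * rho(a) = [[1, -2], [-1, 3]]  ->  [[2252471, -6151842], [-3185424, 8699879]]
... * rho(b) = [[1, -2], [2, -3]]  ->  [[-10051213, 13950584], [14214334, -19728789]]
tr = -10051213 + -19728789 = -29780002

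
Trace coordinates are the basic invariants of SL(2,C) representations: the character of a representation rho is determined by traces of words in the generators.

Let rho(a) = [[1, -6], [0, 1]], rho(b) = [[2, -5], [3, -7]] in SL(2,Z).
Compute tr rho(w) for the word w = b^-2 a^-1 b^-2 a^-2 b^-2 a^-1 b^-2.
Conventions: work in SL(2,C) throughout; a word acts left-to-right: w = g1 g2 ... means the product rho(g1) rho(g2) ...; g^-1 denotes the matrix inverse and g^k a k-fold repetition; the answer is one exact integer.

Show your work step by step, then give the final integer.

59567387

rho(b^-1) = [[-7, 5], [-3, 2]]
... * rho(b^-1) = [[-7, 5], [-3, 2]]  ->  [[34, -25], [15, -11]]
... * rho(a^-1) = [[1, 6], [0, 1]]  ->  [[34, 179], [15, 79]]
... * rho(b^-1) = [[-7, 5], [-3, 2]]  ->  [[-775, 528], [-342, 233]]
... * rho(b^-1) = [[-7, 5], [-3, 2]]  ->  [[3841, -2819], [1695, -1244]]
... * rho(a^-1) = [[1, 6], [0, 1]]  ->  [[3841, 20227], [1695, 8926]]
... * rho(a^-1) = [[1, 6], [0, 1]]  ->  [[3841, 43273], [1695, 19096]]
... * rho(b^-1) = [[-7, 5], [-3, 2]]  ->  [[-156706, 105751], [-69153, 46667]]
... * rho(b^-1) = [[-7, 5], [-3, 2]]  ->  [[779689, -572028], [344070, -252431]]
... * rho(a^-1) = [[1, 6], [0, 1]]  ->  [[779689, 4106106], [344070, 1811989]]
... * rho(b^-1) = [[-7, 5], [-3, 2]]  ->  [[-17776141, 12110657], [-7844457, 5344328]]
... * rho(b^-1) = [[-7, 5], [-3, 2]]  ->  [[88101016, -64659391], [38878215, -28533629]]
tr = 88101016 + -28533629 = 59567387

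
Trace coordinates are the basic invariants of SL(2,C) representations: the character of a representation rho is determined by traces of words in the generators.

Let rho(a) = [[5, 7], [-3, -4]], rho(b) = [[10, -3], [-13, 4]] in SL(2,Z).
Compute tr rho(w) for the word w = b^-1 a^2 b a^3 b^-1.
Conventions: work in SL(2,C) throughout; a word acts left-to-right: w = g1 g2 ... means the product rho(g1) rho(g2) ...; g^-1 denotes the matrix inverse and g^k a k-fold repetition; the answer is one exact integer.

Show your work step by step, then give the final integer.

-48

rho(b^-1) = [[4, 3], [13, 10]]
... * rho(a) = [[5, 7], [-3, -4]]  ->  [[11, 16], [35, 51]]
... * rho(a) = [[5, 7], [-3, -4]]  ->  [[7, 13], [22, 41]]
... * rho(b) = [[10, -3], [-13, 4]]  ->  [[-99, 31], [-313, 98]]
... * rho(a) = [[5, 7], [-3, -4]]  ->  [[-588, -817], [-1859, -2583]]
... * rho(a) = [[5, 7], [-3, -4]]  ->  [[-489, -848], [-1546, -2681]]
... * rho(a) = [[5, 7], [-3, -4]]  ->  [[99, -31], [313, -98]]
... * rho(b^-1) = [[4, 3], [13, 10]]  ->  [[-7, -13], [-22, -41]]
tr = -7 + -41 = -48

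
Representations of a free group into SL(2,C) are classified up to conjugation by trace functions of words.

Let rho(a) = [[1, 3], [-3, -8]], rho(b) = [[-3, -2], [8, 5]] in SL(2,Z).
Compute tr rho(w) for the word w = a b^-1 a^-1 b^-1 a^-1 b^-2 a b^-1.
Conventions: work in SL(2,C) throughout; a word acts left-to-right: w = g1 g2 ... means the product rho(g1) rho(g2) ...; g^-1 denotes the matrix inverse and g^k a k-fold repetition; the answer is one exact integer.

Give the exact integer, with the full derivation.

-1150

rho(a) = [[1, 3], [-3, -8]]
... * rho(b^-1) = [[5, 2], [-8, -3]]  ->  [[-19, -7], [49, 18]]
... * rho(a^-1) = [[-8, -3], [3, 1]]  ->  [[131, 50], [-338, -129]]
... * rho(b^-1) = [[5, 2], [-8, -3]]  ->  [[255, 112], [-658, -289]]
... * rho(a^-1) = [[-8, -3], [3, 1]]  ->  [[-1704, -653], [4397, 1685]]
... * rho(b^-1) = [[5, 2], [-8, -3]]  ->  [[-3296, -1449], [8505, 3739]]
... * rho(b^-1) = [[5, 2], [-8, -3]]  ->  [[-4888, -2245], [12613, 5793]]
... * rho(a) = [[1, 3], [-3, -8]]  ->  [[1847, 3296], [-4766, -8505]]
... * rho(b^-1) = [[5, 2], [-8, -3]]  ->  [[-17133, -6194], [44210, 15983]]
tr = -17133 + 15983 = -1150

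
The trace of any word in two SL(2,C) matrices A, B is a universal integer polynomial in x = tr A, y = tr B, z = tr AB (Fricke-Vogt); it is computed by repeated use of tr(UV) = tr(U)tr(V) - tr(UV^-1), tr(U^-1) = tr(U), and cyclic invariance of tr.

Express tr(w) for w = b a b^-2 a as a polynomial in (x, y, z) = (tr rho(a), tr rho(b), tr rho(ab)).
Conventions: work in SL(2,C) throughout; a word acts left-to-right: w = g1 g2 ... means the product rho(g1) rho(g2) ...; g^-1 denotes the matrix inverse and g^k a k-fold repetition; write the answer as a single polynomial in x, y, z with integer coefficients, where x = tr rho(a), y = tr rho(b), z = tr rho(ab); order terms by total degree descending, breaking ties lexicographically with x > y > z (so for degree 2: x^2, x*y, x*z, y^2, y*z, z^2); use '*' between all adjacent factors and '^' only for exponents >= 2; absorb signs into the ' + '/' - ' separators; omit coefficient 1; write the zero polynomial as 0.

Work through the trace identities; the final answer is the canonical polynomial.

x*y^2*z - y^3 - y*z^2 - x*z + 3*y

trace(a b a) = trace(a)*trace(b a) - trace(b) = x*z - y
trace(a b a b) = trace(b a)*trace(b a) - trace(1) = z^2 - 2
trace(a b a b^-1) = trace(a b a)*trace(b) - trace(a b a b) = x*y*z - y^2 - z^2 + 2
trace(b a b^-2 a) = trace(a b a b^-1)*trace(b) - trace(a b a) = x*y^2*z - y^3 - y*z^2 - x*z + 3*y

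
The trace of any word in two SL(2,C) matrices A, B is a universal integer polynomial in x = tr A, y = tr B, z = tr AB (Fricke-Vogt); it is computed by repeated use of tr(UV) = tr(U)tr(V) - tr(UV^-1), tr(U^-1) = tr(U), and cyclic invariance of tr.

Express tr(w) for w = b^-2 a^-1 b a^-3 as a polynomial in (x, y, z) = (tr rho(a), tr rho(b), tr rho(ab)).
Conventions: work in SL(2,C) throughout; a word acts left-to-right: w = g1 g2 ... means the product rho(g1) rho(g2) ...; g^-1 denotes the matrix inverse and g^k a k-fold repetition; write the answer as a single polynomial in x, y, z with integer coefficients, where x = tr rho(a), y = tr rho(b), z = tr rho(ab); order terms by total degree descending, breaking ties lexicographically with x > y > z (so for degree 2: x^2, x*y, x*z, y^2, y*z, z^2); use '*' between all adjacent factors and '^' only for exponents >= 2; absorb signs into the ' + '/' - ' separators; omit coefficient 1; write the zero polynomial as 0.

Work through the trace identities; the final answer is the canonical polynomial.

x^3*y^2*z - x^4*y - x^2*y^3 - x^2*y*z^2 + x^3*z - x*y^2*z + 4*x^2*y + y^3 + y*z^2 - 2*x*z - 3*y

trace(b^-1) = trace(b) = y
trace(b^-1 a) = trace(a) * trace(b) - trace(a b)   [inverse elimination on b] = x*y - z
trace(b^-1 a^-1) = trace(b^-1) * trace(a) - trace(b^-1 a)   [inverse elimination on a] = z
trace(a^-1 b^-1 a^-1) = trace(b^-1 a^-1) * trace(a) - trace(b^-1)   [inverse elimination on a] = x*z - y
trace(a^-3 b^-1) = trace(a^-1 b^-1 a^-1) * trace(a) - trace(a^-1 b^-1)   [inverse elimination on a] = x^2*z - x*y - z
trace(a b a b) = trace(a b) * trace(a b) - trace(1)   [split at a repeated a] = z^2 - 2
trace(a b a b^-1) = trace(a b a) * trace(b) - trace(a b a b)   [inverse elimination on b] = x*y*z - y^2 - z^2 + 2
trace(b^-2 a b a) = trace(a b a b^-1) * trace(b) - trace(a b a)   [inverse elimination on b] = x*y^2*z - y^3 - y*z^2 - x*z + 3*y
trace(b^-2 a b a^-1) = trace(b^-2 a b) * trace(a) - trace(b^-2 a b a)   [inverse elimination on a] = -x*y^2*z + x^2*y + y^3 + y*z^2 - 3*y
trace(a^-1 b^-2 a b a^-1) = trace(b^-2 a b a^-1) * trace(a) - trace(b^-2 a b)   [inverse elimination on a] = -x^2*y^2*z + x^3*y + x*y^3 + x*y*z^2 - 4*x*y + z
trace(b a^-3 b^-2 a) = trace(a^-1 b^-2 a b a^-1) * trace(a) - trace(a^-1 b^-2 a b)   [inverse elimination on a] = -x^3*y^2*z + x^4*y + x^2*y^3 + x^2*y*z^2 + x*y^2*z - 5*x^2*y - y^3 - y*z^2 + x*z + 3*y
trace(b^-2 a^-1 b a^-3) = trace(b a^-3 b^-2) * trace(a) - trace(b a^-3 b^-2 a)   [inverse elimination on a] = x^3*y^2*z - x^4*y - x^2*y^3 - x^2*y*z^2 + x^3*z - x*y^2*z + 4*x^2*y + y^3 + y*z^2 - 2*x*z - 3*y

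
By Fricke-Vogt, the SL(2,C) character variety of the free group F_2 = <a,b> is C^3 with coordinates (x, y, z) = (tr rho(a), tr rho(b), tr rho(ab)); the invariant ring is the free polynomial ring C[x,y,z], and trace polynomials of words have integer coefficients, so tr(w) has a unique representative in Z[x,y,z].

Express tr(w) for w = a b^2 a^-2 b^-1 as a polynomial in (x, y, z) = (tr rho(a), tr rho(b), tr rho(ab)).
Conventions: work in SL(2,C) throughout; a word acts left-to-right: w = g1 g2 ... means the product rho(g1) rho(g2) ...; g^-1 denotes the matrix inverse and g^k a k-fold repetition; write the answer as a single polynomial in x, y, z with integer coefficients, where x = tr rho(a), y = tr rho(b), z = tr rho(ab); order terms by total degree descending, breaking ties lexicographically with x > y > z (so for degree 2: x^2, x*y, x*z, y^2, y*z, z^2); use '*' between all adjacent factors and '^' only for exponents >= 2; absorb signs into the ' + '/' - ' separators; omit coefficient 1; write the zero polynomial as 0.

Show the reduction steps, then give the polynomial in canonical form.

tr(b^2) = tr(b)*tr(b) - tr(1)   [square of b] = y^2 - 2
apply: tr(b a b) = tr(b)*tr(a b) - tr(a)   [square of b] = y*z - x
tr(b a b^2) = tr(b)*tr(b a b) - tr(b a)   [square of b] = y^2*z - x*y - z
apply: tr(a b a b) = tr(a b)*tr(a b) - tr(1)   [split at a repeated a] = z^2 - 2
tr(a b a) = tr(a)*tr(b a) - tr(b)   [square of a] = x*z - y
apply: tr(b a b^2 a) = tr(b)*tr(a b a b) - tr(a b a)   [square of b] = y*z^2 - x*z - y
tr(a b^2 a^-1 b) = tr(b a b^2)*tr(a) - tr(b a b^2 a)   [inverse elimination on a] = x*y^2*z - x^2*y - y*z^2 + y
apply: tr(a^-1 b^-1 a b^2) = tr(a b^2 a^-1)*tr(b) - tr(a b^2 a^-1 b)   [inverse elimination on b] = -x*y^2*z + x^2*y + y^3 + y*z^2 - 3*y
tr(a b^2 a^-2 b^-1) = tr(a^-1 b^-1 a b^2)*tr(a) - tr(a^-1 b^-1 a b^2 a)   [inverse elimination on a] = -x^2*y^2*z + x^3*y + x*y^3 + x*y*z^2 - 3*x*y - z

-x^2*y^2*z + x^3*y + x*y^3 + x*y*z^2 - 3*x*y - z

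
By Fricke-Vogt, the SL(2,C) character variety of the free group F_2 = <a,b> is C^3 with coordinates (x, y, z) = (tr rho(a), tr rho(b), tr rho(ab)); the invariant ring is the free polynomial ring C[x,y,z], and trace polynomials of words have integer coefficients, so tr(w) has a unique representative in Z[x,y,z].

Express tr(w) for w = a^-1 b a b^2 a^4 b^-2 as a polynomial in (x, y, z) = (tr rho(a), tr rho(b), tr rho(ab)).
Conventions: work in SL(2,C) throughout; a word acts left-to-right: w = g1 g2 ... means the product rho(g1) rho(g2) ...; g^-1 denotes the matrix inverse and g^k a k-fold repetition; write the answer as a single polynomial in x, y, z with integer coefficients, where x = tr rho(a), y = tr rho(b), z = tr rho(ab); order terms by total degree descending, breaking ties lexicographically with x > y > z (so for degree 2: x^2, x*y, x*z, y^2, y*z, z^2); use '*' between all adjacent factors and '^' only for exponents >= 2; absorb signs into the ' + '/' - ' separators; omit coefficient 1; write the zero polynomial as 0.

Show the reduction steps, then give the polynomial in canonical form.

-x^4*y^3*z^2 + 2*x^5*y^2*z + x^3*y^4*z + x^3*y^2*z^3 - x^6*y - x^4*y^3 - x^4*y*z^2 + 2*x^2*y^3*z^2 - 8*x^3*y^2*z - 2*x*y^4*z - 2*x*y^2*z^3 + 6*x^4*y + 2*x^2*y^3 + 2*x^2*y*z^2 + x^3*z + 8*x*y^2*z - 9*x^2*y - 2*x*z + y

use: tr(b a b a) = tr(b a)*tr(b a) - tr(1)  (split on b) = z^2 - 2
apply: tr(b a b) = tr(b)*tr(a b) - tr(a)  (reduce the b square) = y*z - x
tr(a b a b a) = tr(a)*tr(b a b a) - tr(b a b)  (reduce the a square) = x*z^2 - y*z - x
apply: tr(a^3 b a b) = tr(a)*tr(a b a b a) - tr(a b a b)  (reduce the a square) = x^2*z^2 - x*y*z - x^2 - z^2 + 2
tr(b a^2) = tr(a)*tr(b a) - tr(b)  (reduce the a square) = x*z - y
apply: tr(a b a^2) = tr(a)*tr(b a^2) - tr(b a)  (reduce the a square) = x^2*z - x*y - z
tr(a^3 b a) = tr(a)*tr(a b a^2) - tr(a b a)  (reduce the a square) = x^3*z - x^2*y - 2*x*z + y
tr(b a b^2 a^3) = tr(b)*tr(a^3 b a b) - tr(a^3 b a)  (reduce the b square) = x^2*y*z^2 - x^3*z - x*y^2*z - y*z^2 + 2*x*z + y
use: tr(a b^2 a b) = tr(b)*tr(a b a b) - tr(a b a)  (reduce the b square) = y*z^2 - x*z - y
tr(a^2) = tr(a)*tr(a) - tr(1)  (reduce the a square) = x^2 - 2
use: tr(a b^2 a) = tr(b)*tr(a^2 b) - tr(a^2)  (reduce the b square) = x*y*z - x^2 - y^2 + 2
apply: tr(b^2 a b^2 a) = tr(b)*tr(a b^2 a b) - tr(a b^2 a)  (reduce the b square) = y^2*z^2 - 2*x*y*z + x^2 - 2
tr(b a b^2) = tr(b)*tr(a b^2) - tr(a b)  (reduce the b square) = y^2*z - x*y - z
tr(b^2 a b^2) = tr(b)*tr(b a b^2) - tr(b a b)  (reduce the b square) = y^3*z - x*y^2 - 2*y*z + x
tr(a b^2 a b^2 a) = tr(a)*tr(b^2 a b^2 a) - tr(b^2 a b^2)  (reduce the a square) = x*y^2*z^2 - 2*x^2*y*z - y^3*z + x^3 + x*y^2 + 2*y*z - 3*x
use: tr(a^2 b^2 a b^2 a) = tr(a)*tr(a b^2 a b^2 a) - tr(a b^2 a b^2)  (reduce the a square) = x^2*y^2*z^2 - 2*x^3*y*z - x*y^3*z + x^4 + x^2*y^2 - y^2*z^2 + 4*x*y*z - 4*x^2 + 2
tr(b a b^2 a^4 b) = tr(a)*tr(a^2 b^2 a b^2 a) - tr(a^2 b^2 a b^2)  (reduce the a square) = x^3*y^2*z^2 - 2*x^4*y*z - x^2*y^3*z + x^5 + x^3*y^2 - 2*x*y^2*z^2 + 6*x^2*y*z + y^3*z - 5*x^3 - x*y^2 - 2*y*z + 5*x
use: tr(b a b a b a) = tr(a b)*tr(a b a b) - tr(a^-1 b^-1)  (split on a) = z^3 - 3*z
use: tr(a b a b a b a) = tr(a)*tr(b a b a b a) - tr(b a b a b)  (reduce the a square) = x*z^3 - y*z^2 - 2*x*z + y
tr(a^3 b a b a b) = tr(a)*tr(a b a b a b a) - tr(a b a b a b)  (reduce the a square) = x^2*z^3 - x*y*z^2 - 2*x^2*z - z^3 + x*y + 3*z
use: tr(a^3 b a b a) = tr(a)*tr(a b a b a^2) - tr(a b a b a)  (reduce the a square) = x^3*z^2 - x^2*y*z - x^3 - 2*x*z^2 + y*z + 3*x
apply: tr(a b a b a b^2 a^2) = tr(b)*tr(a^3 b a b a b) - tr(a^3 b a b a)  (reduce the b square) = x^2*y*z^3 - x^3*z^2 - x*y^2*z^2 - x^2*y*z - y*z^3 + x^3 + x*y^2 + 2*x*z^2 + 2*y*z - 3*x
tr(a b a b a b^2 a) = tr(b)*tr(a^2 b a b a b) - tr(a^2 b a b a)  (reduce the b square) = x*y*z^3 - x^2*z^2 - y^2*z^2 - x*y*z + x^2 + y^2 + z^2 - 2
apply: tr(b a b^2 a^4 b a) = tr(a)*tr(a b a b a b^2 a^2) - tr(a b a b a b^2 a)  (reduce the a square) = x^3*y*z^3 - x^4*z^2 - x^2*y^2*z^2 - x^3*y*z - 2*x*y*z^3 + x^4 + x^2*y^2 + 3*x^2*z^2 + y^2*z^2 + 3*x*y*z - 4*x^2 - y^2 - z^2 + 2
tr(a^-1 b a b^2 a^4 b) = tr(b a b^2 a^4 b)*tr(a) - tr(b a b^2 a^4 b a)  (eliminate a^-1) = x^4*y^2*z^2 - 2*x^5*y*z - x^3*y^3*z - x^3*y*z^3 + x^6 + x^4*y^2 + x^4*z^2 - x^2*y^2*z^2 + 7*x^3*y*z + x*y^3*z + 2*x*y*z^3 - 6*x^4 - 2*x^2*y^2 - 3*x^2*z^2 - y^2*z^2 - 5*x*y*z + 9*x^2 + y^2 + z^2 - 2
tr(b^-1 a^-1 b a b^2 a^4) = tr(a^-1 b a b^2 a^4)*tr(b) - tr(a^-1 b a b^2 a^4 b)  (eliminate b^-1) = -x^4*y^2*z^2 + 2*x^5*y*z + x^3*y^3*z + x^3*y*z^3 - x^6 - x^4*y^2 - x^4*z^2 + 2*x^2*y^2*z^2 - 8*x^3*y*z - 2*x*y^3*z - 2*x*y*z^3 + 6*x^4 + 2*x^2*y^2 + 3*x^2*z^2 + 7*x*y*z - 9*x^2 - z^2 + 2
apply: tr(a^-1 b a b^2 a^4 b^-2) = tr(b^-1 a^-1 b a b^2 a^4)*tr(b) - tr(b^-1 a^-1 b a b^2 a^4 b)  (eliminate b^-1) = -x^4*y^3*z^2 + 2*x^5*y^2*z + x^3*y^4*z + x^3*y^2*z^3 - x^6*y - x^4*y^3 - x^4*y*z^2 + 2*x^2*y^3*z^2 - 8*x^3*y^2*z - 2*x*y^4*z - 2*x*y^2*z^3 + 6*x^4*y + 2*x^2*y^3 + 2*x^2*y*z^2 + x^3*z + 8*x*y^2*z - 9*x^2*y - 2*x*z + y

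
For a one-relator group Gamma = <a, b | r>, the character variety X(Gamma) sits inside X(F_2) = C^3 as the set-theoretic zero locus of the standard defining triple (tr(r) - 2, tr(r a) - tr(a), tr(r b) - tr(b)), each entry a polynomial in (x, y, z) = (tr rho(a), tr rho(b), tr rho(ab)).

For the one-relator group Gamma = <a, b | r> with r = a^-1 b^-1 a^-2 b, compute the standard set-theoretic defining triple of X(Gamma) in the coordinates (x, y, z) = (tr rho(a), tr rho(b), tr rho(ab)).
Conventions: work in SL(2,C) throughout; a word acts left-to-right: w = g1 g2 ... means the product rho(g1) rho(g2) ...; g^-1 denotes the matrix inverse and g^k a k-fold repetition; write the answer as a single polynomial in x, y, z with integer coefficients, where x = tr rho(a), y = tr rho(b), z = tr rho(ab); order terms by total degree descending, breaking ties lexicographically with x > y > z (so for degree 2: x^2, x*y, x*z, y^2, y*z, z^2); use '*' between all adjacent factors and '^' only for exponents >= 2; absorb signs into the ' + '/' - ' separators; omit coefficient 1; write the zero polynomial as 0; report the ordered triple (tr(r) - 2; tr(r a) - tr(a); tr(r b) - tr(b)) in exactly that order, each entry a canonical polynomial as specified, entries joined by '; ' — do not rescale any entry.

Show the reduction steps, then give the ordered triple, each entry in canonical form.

x^2*y*z - x*y^2 - x*z^2 + x - 2; x^2 - x - 2; x^2*y^2*z - x*y^3 - x*y*z^2 - x^2*z + 2*x*y - y + z

trace(a^-1) = trace(a) = x
next, trace(b a b) = trace(b) trace(a b) - trace(a) = y*z - x
next, trace(b a b a) = trace(b a) trace(b a) - trace(1)   [split at repeated b] = z^2 - 2
trace(a^-1 b a b) = trace(b a b) trace(a) - trace(b a b a) = x*y*z - x^2 - z^2 + 2
trace(b^-1 a^-1 b a) = trace(a^-1 b a) trace(b) - trace(a^-1 b a b) = -x*y*z + x^2 + y^2 + z^2 - 2
trace(a^-1 b a^-1 b^-1) = trace(b^-1 a^-1 b) trace(a) - trace(b^-1 a^-1 b a) = x*y*z - y^2 - z^2 + 2
trace(a^-1 b^-1 a^-2 b) = trace(a^-1 b a^-1 b^-1) trace(a) - trace(a^-1 b a^-1 b^-1 a) = x^2*y*z - x*y^2 - x*z^2 + x
trace(a^-2) = trace(a^-1) trace(a) - trace(1)   [inverse elimination on a] = x^2 - 2
trace(b^2) = trace(b) trace(b) - trace(1)  (reduce the b square) = y^2 - 2
trace(a^-1 b^2) = trace(b^2) trace(a) - trace(b^2 a)  (eliminate a^-1) = x*y^2 - y*z - x
next, trace(a^-1 b^2 a^-1) = trace(a^-1 b^2) trace(a) - trace(a^-1 b^2 a)  (eliminate a^-1) = x^2*y^2 - x*y*z - x^2 - y^2 + 2
and trace(b^3) = trace(b) trace(b^2) - trace(b)  (reduce the b square) = y^3 - 3*y
trace(b^3 a) = trace(b) trace(b a b) - trace(b a)  (reduce the b square) = y^2*z - x*y - z
trace(b a^-1 b^2) = trace(b^3) trace(a) - trace(b^3 a)  (eliminate a^-1) = x*y^3 - y^2*z - 2*x*y + z
trace(a b a) = trace(a) trace(b a) - trace(b)  (reduce the a square) = x*z - y
trace(b^2 a b a) = trace(b) trace(a b a b) - trace(a b a)  (reduce the b square) = y*z^2 - x*z - y
and trace(b a^-1 b^2 a) = trace(b^2 a b) trace(a) - trace(b^2 a b a)  (eliminate a^-1) = x*y^2*z - x^2*y - y*z^2 + y
and trace(a^-1 b^2 a^-1 b) = trace(b a^-1 b^2) trace(a) - trace(b a^-1 b^2 a)  (eliminate a^-1) = x^2*y^3 - 2*x*y^2*z - x^2*y + y*z^2 + x*z - y
trace(a^-1 b^2 a^-1 b^-1) = trace(a^-1 b^2 a^-1) trace(b) - trace(a^-1 b^2 a^-1 b)  (eliminate b^-1) = x*y^2*z - y^3 - y*z^2 - x*z + 3*y
next, trace(b a^-1) = trace(b) trace(a) - trace(b a)  (eliminate a^-1) = x*y - z
and trace(a^-1 b^-1 a^-2 b^2) = trace(a^-1 b^2 a^-1 b^-1) trace(a) - trace(a^-1 b^2 a^-1 b^-1 a)  (eliminate a^-1) = x^2*y^2*z - x*y^3 - x*y*z^2 - x^2*z + 2*x*y + z
assemble the triple (trace(r) - 2; trace(r a) - x; trace(r b) - y)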